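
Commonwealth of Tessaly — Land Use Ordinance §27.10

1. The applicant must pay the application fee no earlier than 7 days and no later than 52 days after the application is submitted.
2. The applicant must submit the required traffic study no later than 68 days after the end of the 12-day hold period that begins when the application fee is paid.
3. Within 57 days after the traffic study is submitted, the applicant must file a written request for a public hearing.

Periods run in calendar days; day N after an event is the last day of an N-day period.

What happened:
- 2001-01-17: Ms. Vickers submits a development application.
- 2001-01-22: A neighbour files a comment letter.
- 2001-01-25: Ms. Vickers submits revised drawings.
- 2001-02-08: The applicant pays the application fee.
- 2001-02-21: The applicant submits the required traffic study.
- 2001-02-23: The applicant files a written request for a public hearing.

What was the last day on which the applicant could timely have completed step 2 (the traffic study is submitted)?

The application fee is paid on 2001-02-08; the 12-day hold period therefore ends 2001-02-20, and step 2 runs from that date. 68 days after 2001-02-20 is 2001-04-29.

2001-04-29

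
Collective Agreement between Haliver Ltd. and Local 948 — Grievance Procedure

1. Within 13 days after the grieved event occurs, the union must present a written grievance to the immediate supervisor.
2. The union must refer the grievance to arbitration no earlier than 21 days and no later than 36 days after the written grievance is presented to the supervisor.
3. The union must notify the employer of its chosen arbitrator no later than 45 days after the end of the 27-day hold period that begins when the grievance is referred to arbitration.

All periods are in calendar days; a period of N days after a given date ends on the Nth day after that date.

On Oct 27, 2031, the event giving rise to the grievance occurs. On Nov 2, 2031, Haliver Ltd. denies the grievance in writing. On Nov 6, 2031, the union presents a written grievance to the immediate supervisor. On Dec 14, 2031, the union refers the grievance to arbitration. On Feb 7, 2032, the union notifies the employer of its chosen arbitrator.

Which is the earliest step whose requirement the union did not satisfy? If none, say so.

Step 2

(1) due by Oct 27, 2031 + 13 days = Nov 9, 2031; completed Nov 6, 2031, before the deadline.
(2) the permitted window runs from Nov 6, 2031 + 21 = Nov 27, 2031 to Nov 6, 2031 + 36 = Dec 12, 2031; Dec 14, 2031 is 2 days past the end of the window.
No need to go further; step 2 was not satisfied.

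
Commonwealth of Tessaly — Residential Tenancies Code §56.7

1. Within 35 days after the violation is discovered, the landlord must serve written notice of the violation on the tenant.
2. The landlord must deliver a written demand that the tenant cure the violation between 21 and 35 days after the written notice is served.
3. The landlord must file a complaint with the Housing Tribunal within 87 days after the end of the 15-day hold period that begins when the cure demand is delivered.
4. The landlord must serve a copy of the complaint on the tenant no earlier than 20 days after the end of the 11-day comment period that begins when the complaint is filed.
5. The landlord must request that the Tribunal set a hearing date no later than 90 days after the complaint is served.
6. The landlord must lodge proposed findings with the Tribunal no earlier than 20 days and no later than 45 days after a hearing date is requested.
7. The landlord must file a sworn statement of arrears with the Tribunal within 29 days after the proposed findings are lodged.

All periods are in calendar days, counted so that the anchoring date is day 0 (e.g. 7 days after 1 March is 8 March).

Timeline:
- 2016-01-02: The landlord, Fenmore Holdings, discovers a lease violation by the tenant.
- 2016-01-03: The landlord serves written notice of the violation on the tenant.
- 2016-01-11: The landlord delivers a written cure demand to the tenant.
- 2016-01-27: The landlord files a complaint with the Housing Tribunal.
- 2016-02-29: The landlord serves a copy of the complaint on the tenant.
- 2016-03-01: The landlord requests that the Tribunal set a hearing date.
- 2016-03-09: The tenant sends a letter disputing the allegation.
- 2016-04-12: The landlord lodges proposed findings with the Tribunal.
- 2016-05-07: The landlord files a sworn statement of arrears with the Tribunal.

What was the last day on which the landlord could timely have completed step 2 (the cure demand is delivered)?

Step 2 runs from 2016-01-03, when the written notice is served. The window is 21–35 days after 2016-01-03; it closes on 2016-02-07.

2016-02-07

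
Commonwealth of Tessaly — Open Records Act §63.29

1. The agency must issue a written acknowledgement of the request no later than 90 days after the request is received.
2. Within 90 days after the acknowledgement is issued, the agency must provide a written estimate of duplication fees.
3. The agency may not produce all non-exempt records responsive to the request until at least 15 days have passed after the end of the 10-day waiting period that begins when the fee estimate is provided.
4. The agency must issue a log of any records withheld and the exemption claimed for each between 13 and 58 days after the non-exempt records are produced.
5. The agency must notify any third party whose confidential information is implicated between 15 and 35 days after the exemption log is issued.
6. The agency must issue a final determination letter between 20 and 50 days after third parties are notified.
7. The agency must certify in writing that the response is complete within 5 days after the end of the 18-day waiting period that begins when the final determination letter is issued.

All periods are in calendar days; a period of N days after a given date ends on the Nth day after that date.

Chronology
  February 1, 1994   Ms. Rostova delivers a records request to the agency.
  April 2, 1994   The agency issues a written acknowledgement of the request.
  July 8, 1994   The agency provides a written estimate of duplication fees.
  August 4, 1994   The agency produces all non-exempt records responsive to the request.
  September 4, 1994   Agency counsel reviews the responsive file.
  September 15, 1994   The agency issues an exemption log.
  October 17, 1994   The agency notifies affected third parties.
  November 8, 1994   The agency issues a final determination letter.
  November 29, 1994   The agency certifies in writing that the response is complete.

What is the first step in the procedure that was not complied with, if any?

Step 2

Step 1 — counting 90 days from February 1, 1994 (when the request is received) gives a deadline of May 2, 1994; April 2, 1994 is within that limit.
Step 2 — counting 90 days from April 2, 1994 (when the acknowledgement is issued) gives a deadline of July 1, 1994; not done until July 8, 1994, 7 days after the deadline.
Later steps need not be reached.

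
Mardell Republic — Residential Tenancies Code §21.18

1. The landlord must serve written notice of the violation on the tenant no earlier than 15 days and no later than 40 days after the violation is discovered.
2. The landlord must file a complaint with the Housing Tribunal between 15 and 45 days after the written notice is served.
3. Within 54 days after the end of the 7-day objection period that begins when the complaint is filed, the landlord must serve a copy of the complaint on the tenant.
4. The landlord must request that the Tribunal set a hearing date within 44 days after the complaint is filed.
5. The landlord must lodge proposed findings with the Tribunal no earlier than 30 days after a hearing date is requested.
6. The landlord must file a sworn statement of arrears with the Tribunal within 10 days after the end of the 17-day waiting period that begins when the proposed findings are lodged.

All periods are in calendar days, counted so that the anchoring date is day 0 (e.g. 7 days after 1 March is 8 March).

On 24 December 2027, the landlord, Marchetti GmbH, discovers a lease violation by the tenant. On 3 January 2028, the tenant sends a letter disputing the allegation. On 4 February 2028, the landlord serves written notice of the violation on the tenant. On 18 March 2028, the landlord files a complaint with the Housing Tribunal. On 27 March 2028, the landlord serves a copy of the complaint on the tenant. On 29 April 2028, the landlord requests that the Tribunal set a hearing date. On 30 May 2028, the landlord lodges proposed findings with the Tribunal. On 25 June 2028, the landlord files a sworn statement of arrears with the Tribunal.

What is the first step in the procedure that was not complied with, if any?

Step 1

(1) the permitted window runs from 24 December 2027 + 15 = 8 January 2028 to 24 December 2027 + 40 = 2 February 2028; done 4 February 2028 — 2 days after the window closed.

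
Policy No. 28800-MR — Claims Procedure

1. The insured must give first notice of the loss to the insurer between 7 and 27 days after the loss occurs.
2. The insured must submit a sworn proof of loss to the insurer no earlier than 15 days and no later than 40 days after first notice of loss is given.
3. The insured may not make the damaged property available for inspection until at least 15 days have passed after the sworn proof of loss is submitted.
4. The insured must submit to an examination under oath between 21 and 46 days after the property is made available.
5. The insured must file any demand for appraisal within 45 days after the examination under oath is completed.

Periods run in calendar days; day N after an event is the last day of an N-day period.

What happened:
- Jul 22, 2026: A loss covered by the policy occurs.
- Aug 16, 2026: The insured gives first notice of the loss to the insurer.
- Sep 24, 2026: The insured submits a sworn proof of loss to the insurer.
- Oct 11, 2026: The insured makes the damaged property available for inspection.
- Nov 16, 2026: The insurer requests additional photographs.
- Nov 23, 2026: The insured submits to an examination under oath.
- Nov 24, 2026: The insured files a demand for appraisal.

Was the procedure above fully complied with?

Yes

(1) the permitted window runs from Jul 22, 2026 + 7 = Jul 29, 2026 to Jul 22, 2026 + 27 = Aug 18, 2026; done Aug 16, 2026, which is between those dates.
(2) the permitted window runs from Aug 16, 2026 + 15 = Aug 31, 2026 to Aug 16, 2026 + 40 = Sep 25, 2026; done Sep 24, 2026, which is between those dates.
(3) permitted from Sep 24, 2026 + 15 days = Oct 9, 2026 onward; done Oct 11, 2026, after the minimum wait.
(4) the permitted window runs from Oct 11, 2026 + 21 = Nov 1, 2026 to Oct 11, 2026 + 46 = Nov 26, 2026; done Nov 23, 2026, which is between those dates.
(5) due by Nov 23, 2026 + 45 days = Jan 7, 2027; completed Nov 24, 2026, before the deadline.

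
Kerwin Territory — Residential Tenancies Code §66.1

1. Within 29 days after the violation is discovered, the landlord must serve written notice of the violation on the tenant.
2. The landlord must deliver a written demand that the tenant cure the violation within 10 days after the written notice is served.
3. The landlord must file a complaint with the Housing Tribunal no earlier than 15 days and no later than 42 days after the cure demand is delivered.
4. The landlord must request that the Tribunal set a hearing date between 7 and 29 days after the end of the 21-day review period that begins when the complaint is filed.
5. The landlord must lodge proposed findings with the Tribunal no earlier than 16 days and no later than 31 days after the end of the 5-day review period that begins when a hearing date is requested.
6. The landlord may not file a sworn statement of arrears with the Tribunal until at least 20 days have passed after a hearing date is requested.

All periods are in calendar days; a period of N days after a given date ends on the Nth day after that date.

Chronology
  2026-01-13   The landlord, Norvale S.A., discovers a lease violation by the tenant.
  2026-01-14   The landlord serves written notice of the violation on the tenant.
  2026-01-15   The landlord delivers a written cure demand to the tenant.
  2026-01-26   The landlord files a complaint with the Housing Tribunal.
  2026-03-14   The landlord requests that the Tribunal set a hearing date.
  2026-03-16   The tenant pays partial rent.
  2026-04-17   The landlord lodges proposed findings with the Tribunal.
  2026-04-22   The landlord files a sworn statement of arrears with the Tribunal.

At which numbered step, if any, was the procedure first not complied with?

Step 1: 29 days after 2026-01-13 (when the violation is discovered) is 2026-02-11; 2026-01-14 is within that limit.
Step 2: 10 days after 2026-01-14 (when the written notice is served) is 2026-01-24; done 2026-01-15 — timely.
Step 3: the window is 15–42 days after 2026-01-15 (when the cure demand is delivered), so 2026-01-30 through 2026-02-26; 2026-01-26 is 4 days too early.
The procedure was therefore not followed at step 3.

Step 3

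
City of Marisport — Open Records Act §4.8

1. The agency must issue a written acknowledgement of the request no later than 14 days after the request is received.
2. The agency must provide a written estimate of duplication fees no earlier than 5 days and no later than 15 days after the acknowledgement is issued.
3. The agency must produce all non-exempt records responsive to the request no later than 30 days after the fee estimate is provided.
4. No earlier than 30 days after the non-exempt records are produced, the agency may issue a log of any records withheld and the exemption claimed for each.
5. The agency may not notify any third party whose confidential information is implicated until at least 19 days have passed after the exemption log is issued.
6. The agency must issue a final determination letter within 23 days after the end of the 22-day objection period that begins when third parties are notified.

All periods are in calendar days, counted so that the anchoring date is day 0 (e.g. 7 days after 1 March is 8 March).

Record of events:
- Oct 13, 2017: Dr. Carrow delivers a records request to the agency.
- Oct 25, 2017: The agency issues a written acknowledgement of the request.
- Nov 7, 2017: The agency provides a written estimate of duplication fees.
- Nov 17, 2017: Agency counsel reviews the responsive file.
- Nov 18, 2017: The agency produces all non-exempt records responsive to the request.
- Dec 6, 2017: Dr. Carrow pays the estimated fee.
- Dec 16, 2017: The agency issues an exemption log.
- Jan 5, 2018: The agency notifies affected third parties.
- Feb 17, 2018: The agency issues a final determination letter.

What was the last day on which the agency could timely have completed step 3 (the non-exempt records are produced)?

Dec 7, 2017

Step 3 runs from Nov 7, 2017, when the fee estimate is provided. 30 days after Nov 7, 2017 is Dec 7, 2017.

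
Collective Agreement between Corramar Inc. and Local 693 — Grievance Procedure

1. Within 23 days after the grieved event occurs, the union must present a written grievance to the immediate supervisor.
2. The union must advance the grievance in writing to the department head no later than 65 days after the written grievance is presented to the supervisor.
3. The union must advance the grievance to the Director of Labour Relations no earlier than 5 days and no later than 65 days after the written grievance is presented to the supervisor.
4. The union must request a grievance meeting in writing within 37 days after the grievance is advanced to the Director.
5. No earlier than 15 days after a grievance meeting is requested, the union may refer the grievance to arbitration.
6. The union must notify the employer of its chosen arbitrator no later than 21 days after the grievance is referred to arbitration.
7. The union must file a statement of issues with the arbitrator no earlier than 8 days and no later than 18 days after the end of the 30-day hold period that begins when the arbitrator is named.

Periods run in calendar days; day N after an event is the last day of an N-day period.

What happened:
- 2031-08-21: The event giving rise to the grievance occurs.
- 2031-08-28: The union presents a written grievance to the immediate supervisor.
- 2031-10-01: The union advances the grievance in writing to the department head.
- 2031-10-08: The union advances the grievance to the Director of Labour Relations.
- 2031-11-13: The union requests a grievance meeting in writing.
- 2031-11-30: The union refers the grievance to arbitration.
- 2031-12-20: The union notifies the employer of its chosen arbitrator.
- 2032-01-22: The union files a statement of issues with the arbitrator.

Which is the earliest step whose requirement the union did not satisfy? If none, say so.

Step 7

Step 1: 23 days after 2031-08-21 (when the grieved event occurs) is 2031-09-13; 2031-08-28 is within that limit.
Step 2: 65 days after 2031-08-28 (when the written grievance is presented to the supervisor) is 2031-11-01; done 2031-10-01 — timely.
Step 3: the window is 5–65 days after 2031-08-28 (when the written grievance is presented to the supervisor), so 2031-09-02 through 2031-11-01; 2031-10-08 falls inside that range.
Step 4: 37 days after 2031-10-08 (when the grievance is advanced to the Director) is 2031-11-14; done 2031-11-13 — timely.
Step 5: the earliest permitted date is 15 days after 2031-11-13 (when a grievance meeting is requested), i.e. 2031-11-28; 2031-11-30 is on or after that date.
Step 6: 21 days after 2031-11-30 (when the grievance is referred to arbitration) is 2031-12-21; done 2031-12-20 — timely.
Step 7: the window is 8–18 days after 2032-01-19 (end of the 30-day hold period, which began when the arbitrator is named on 2031-12-20), so 2032-01-27 through 2032-02-06; done 2032-01-22 — 5 days before the window opened.
The analysis stops there.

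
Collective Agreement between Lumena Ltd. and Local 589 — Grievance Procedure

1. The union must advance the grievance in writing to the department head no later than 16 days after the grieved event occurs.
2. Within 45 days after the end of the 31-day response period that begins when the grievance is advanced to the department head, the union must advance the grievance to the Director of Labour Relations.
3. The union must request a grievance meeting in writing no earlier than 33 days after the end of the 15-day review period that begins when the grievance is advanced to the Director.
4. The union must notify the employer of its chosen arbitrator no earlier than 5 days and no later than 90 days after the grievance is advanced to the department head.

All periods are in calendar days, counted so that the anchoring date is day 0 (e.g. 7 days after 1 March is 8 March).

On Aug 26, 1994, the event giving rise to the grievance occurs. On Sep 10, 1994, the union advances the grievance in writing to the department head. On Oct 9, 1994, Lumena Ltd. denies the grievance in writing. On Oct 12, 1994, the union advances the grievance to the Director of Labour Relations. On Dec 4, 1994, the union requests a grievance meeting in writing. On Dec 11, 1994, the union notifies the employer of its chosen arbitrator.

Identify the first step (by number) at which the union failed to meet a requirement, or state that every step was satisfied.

Step 1 — counting 16 days from Aug 26, 1994 (when the grieved event occurs) gives a deadline of Sep 11, 1994; done Sep 10, 1994 — timely.
Step 2 — counting 45 days from Oct 11, 1994 (end of the 31-day response period, which began when the grievance is advanced to the department head on Sep 10, 1994) gives a deadline of Nov 25, 1994; done Oct 12, 1994 — timely.
Step 3 — must wait 33 days from Oct 27, 1994 (end of the 15-day review period, which began when the grievance is advanced to the Director on Oct 12, 1994), so not before Nov 29, 1994; done Dec 4, 1994 — permitted.
Step 4 — 5 and 90 days from Sep 10, 1994 (when the grievance is advanced to the department head) are Sep 15, 1994 and Dec 9, 1994 respectively; done Dec 11, 1994 — 2 days after the window closed.

Step 4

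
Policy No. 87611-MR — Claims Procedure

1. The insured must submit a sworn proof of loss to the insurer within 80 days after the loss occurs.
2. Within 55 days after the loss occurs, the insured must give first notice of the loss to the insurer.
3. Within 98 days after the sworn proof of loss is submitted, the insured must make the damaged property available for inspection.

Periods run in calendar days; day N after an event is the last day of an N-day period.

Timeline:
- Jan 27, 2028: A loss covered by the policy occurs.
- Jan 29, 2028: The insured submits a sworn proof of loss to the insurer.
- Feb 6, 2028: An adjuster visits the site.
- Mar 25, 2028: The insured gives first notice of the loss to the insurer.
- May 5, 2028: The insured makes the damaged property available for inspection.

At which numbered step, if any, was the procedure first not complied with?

Step 2

Step 1 — counting 80 days from Jan 27, 2028 (when the loss occurs) gives a deadline of Apr 16, 2028; Jan 29, 2028 is within that limit.
Step 2 — counting 55 days from Jan 27, 2028 (when the loss occurs) gives a deadline of Mar 22, 2028; done Mar 25, 2028 — 3 days late.
Later steps need not be reached.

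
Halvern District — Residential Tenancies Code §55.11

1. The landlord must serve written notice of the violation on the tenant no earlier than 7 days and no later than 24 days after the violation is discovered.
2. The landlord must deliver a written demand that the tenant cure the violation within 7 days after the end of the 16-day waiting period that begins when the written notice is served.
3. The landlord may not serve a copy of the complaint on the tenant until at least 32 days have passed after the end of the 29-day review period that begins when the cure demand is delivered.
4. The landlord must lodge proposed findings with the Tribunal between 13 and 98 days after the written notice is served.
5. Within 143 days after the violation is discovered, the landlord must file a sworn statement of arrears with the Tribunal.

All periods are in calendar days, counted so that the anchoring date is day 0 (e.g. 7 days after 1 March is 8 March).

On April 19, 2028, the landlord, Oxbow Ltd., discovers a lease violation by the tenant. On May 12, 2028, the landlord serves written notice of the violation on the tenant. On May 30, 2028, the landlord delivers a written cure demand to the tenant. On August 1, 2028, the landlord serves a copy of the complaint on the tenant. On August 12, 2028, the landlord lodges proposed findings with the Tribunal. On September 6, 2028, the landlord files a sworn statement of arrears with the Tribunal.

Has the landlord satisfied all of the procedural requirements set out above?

Yes

Step 1 — 7 and 24 days from April 19, 2028 (when the violation is discovered) are April 26, 2028 and May 13, 2028 respectively; done May 12, 2028 — within the window.
Step 2 — counting 7 days from May 28, 2028 (end of the 16-day waiting period, which began when the written notice is served on May 12, 2028) gives a deadline of June 4, 2028; May 30, 2028 is within that limit.
Step 3 — must wait 32 days from June 28, 2028 (end of the 29-day review period, which began when the cure demand is delivered on May 30, 2028), so not before July 30, 2028; August 1, 2028 is on or after that date.
Step 4 — 13 and 98 days from May 12, 2028 (when the written notice is served) are May 25, 2028 and August 18, 2028 respectively; done August 12, 2028, which is between those dates.
Step 5 — counting 143 days from April 19, 2028 (when the violation is discovered) gives a deadline of September 9, 2028; completed September 6, 2028, before the deadline.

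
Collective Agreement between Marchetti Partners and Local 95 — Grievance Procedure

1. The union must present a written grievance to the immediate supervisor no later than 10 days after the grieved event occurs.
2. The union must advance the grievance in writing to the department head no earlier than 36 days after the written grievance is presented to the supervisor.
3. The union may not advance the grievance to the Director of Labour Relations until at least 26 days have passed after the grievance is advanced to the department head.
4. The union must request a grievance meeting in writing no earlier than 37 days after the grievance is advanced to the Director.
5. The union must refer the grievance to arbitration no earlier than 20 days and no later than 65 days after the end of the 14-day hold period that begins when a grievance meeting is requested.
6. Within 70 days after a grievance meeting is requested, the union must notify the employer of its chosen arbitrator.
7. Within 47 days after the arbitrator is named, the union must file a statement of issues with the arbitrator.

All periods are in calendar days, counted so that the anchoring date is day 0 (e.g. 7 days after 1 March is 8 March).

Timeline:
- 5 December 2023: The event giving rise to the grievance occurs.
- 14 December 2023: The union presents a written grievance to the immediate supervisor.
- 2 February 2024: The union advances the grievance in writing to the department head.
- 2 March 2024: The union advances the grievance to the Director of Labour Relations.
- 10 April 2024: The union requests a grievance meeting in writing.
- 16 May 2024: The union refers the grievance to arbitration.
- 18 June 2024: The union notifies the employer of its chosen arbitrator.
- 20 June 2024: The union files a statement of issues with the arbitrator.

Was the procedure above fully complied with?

Yes

(1) due by 5 December 2023 + 10 days = 15 December 2023; 14 December 2023 is within that limit.
(2) permitted from 14 December 2023 + 36 days = 19 January 2024 onward; done 2 February 2024, after the minimum wait.
(3) permitted from 2 February 2024 + 26 days = 28 February 2024 onward; done 2 March 2024 — permitted.
(4) permitted from 2 March 2024 + 37 days = 8 April 2024 onward; done 10 April 2024, after the minimum wait.
(5) the permitted window runs from 24 April 2024 + 20 = 14 May 2024 to 24 April 2024 + 65 = 28 June 2024; done 16 May 2024 — within the window.
(6) due by 10 April 2024 + 70 days = 19 June 2024; done 18 June 2024 — timely.
(7) due by 18 June 2024 + 47 days = 4 August 2024; 20 June 2024 is within that limit.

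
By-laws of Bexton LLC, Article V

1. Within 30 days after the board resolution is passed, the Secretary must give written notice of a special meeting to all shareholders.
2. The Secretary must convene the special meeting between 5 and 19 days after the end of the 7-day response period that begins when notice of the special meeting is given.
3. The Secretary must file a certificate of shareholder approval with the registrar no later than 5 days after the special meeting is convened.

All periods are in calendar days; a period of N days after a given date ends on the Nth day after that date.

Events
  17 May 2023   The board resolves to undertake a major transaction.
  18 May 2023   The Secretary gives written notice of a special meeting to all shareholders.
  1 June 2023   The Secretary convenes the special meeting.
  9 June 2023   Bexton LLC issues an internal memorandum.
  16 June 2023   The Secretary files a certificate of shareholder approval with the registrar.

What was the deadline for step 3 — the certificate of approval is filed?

6 June 2023

Step 3 runs from 1 June 2023, when the special meeting is convened. 5 days after 1 June 2023 is 6 June 2023.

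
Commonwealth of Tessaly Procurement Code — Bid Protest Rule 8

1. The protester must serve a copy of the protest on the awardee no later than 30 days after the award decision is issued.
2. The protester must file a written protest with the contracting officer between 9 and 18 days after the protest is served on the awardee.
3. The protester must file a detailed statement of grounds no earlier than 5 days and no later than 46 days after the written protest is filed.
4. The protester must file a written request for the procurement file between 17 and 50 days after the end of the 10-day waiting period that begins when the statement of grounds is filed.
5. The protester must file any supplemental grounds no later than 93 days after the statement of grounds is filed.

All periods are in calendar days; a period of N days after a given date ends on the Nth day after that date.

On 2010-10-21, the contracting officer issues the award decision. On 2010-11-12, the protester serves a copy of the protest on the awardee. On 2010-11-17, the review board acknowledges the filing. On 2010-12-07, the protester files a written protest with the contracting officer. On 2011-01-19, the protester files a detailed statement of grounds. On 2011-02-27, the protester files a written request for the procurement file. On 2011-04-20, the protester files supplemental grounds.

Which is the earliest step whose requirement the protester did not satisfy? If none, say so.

Step 1: 30 days after 2010-10-21 (when the award decision is issued) is 2010-11-20; done 2010-11-12 — timely.
Step 2: the window is 9–18 days after 2010-11-12 (when the protest is served on the awardee), so 2010-11-21 through 2010-11-30; done 2010-12-07 — 7 days after the window closed.
No need to go further; step 2 was not satisfied.

Step 2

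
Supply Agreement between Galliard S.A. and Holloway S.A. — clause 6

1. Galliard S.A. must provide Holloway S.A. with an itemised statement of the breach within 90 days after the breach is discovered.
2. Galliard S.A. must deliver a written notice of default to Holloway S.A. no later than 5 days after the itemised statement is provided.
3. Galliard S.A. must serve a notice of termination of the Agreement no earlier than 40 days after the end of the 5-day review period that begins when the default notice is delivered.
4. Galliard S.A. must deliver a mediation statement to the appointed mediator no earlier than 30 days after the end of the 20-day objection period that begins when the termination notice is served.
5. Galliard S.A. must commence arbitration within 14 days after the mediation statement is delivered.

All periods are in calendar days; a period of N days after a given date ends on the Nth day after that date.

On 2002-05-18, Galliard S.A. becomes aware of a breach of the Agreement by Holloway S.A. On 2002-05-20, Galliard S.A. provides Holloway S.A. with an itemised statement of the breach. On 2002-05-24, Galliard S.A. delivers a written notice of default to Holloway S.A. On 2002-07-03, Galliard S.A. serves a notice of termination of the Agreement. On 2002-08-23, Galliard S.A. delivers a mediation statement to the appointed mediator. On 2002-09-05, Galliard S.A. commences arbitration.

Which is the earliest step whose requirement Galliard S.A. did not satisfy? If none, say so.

Step 3

Step 1: 90 days after 2002-05-18 (when the breach is discovered) is 2002-08-16; done 2002-05-20 — timely.
Step 2: 5 days after 2002-05-20 (when the itemised statement is provided) is 2002-05-25; completed 2002-05-24, before the deadline.
Step 3: the earliest permitted date is 40 days after 2002-05-29 (end of the 5-day review period, which began when the default notice is delivered on 2002-05-24), i.e. 2002-07-08; acted on 2002-07-03, 5 days prematurely.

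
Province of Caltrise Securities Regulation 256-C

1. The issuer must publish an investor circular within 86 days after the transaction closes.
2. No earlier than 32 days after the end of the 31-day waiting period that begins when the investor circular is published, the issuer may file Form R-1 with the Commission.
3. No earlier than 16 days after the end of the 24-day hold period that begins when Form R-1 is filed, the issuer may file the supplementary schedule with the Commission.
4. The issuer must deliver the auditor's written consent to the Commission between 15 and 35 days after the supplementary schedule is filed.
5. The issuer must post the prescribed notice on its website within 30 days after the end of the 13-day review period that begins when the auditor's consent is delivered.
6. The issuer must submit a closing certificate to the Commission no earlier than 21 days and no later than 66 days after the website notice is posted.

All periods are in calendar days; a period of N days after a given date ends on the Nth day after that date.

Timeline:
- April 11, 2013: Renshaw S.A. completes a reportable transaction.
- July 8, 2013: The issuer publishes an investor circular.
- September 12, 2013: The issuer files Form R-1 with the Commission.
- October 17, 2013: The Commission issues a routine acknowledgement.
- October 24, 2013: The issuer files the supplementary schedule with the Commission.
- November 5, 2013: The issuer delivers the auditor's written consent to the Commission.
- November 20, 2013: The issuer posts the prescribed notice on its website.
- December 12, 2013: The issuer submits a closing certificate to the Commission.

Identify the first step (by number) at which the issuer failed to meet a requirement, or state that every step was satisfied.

Step 1

(1) due by April 11, 2013 + 86 days = July 6, 2013; not done until July 8, 2013, 2 days after the deadline.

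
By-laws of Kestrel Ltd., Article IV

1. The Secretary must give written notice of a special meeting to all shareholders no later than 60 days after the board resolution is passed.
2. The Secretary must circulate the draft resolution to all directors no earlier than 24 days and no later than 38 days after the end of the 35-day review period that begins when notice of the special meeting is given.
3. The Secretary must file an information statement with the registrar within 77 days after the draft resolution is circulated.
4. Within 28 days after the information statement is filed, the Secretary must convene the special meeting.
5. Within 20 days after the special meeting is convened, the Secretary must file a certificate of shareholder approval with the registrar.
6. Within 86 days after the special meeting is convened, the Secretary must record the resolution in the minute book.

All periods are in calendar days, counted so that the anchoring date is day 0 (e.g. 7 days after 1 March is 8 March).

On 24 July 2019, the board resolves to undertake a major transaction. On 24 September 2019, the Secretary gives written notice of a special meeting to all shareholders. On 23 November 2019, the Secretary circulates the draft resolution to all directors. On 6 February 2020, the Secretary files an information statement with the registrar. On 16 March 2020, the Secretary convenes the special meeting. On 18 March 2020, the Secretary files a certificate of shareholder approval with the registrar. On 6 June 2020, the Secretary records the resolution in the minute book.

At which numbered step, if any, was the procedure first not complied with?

(1) due by 24 July 2019 + 60 days = 22 September 2019; done 24 September 2019 — 2 days late.

Step 1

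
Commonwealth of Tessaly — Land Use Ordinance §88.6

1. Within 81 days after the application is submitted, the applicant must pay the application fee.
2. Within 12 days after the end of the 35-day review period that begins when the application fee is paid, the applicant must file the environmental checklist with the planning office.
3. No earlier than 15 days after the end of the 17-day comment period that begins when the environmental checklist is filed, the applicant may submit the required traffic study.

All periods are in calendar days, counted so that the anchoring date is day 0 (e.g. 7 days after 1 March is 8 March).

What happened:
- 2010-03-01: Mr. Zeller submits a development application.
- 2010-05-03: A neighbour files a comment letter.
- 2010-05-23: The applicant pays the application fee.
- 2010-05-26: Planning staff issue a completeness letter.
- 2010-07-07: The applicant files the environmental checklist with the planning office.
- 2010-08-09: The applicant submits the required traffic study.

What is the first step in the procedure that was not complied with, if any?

Step 1

Step 1 — counting 81 days from 2010-03-01 (when the application is submitted) gives a deadline of 2010-05-21; 2010-05-23 misses that deadline by 2 days.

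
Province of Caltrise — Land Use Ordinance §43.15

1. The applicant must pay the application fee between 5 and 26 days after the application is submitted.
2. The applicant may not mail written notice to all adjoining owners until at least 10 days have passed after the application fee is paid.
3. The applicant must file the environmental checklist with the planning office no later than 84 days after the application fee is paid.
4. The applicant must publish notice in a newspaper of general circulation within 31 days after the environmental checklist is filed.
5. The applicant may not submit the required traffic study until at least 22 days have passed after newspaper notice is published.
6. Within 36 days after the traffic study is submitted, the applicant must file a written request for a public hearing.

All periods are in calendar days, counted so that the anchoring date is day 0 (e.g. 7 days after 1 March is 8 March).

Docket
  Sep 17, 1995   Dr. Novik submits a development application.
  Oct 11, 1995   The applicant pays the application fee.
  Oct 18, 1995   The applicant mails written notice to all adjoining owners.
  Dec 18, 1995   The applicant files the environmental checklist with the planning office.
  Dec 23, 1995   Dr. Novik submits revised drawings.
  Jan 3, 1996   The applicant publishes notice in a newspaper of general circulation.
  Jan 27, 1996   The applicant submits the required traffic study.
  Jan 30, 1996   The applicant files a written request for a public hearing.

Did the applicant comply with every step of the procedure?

Step 1: the window is 5–26 days after Sep 17, 1995 (when the application is submitted), so Sep 22, 1995 through Oct 13, 1995; Oct 11, 1995 falls inside that range.
Step 2: the earliest permitted date is 10 days after Oct 11, 1995 (when the application fee is paid), i.e. Oct 21, 1995; acted on Oct 18, 1995, 3 days prematurely.
The analysis stops there.

No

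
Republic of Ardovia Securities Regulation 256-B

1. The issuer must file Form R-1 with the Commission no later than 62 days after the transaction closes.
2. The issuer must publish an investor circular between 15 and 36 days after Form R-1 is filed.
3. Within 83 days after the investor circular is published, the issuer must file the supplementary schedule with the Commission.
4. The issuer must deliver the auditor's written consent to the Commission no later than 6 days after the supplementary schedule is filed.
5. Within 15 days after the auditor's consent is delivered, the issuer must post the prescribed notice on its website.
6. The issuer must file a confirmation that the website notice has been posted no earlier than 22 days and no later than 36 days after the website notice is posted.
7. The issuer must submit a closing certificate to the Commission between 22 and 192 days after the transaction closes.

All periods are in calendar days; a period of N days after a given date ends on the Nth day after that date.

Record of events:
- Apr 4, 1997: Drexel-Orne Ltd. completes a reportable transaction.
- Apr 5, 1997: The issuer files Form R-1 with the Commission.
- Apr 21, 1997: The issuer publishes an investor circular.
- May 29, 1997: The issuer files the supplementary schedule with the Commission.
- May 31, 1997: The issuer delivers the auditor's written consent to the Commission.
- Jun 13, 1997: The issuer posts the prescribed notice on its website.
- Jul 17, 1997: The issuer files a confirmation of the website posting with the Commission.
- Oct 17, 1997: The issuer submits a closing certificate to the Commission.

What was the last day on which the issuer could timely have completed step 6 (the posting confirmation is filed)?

Step 6 runs from Jun 13, 1997, when the website notice is posted. The window is 22–36 days after Jun 13, 1997; it closes on Jul 19, 1997.

Jul 19, 1997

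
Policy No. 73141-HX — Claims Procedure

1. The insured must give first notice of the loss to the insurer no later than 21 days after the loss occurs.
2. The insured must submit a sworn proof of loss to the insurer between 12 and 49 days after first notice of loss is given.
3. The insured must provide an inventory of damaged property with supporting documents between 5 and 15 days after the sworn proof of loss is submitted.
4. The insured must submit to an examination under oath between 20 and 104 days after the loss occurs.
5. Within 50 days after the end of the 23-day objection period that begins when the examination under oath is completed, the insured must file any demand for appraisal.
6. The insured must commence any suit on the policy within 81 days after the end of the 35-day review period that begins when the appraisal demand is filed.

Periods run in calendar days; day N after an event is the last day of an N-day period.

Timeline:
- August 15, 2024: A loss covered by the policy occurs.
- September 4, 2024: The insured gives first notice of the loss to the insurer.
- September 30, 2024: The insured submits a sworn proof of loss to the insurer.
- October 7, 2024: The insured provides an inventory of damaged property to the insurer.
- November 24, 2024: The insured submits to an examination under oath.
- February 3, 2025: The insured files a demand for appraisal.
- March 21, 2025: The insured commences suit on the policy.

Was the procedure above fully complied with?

Yes

Step 1: 21 days after August 15, 2024 (when the loss occurs) is September 5, 2024; completed September 4, 2024, before the deadline.
Step 2: the window is 12–49 days after September 4, 2024 (when first notice of loss is given), so September 16, 2024 through October 23, 2024; done September 30, 2024, which is between those dates.
Step 3: the window is 5–15 days after September 30, 2024 (when the sworn proof of loss is submitted), so October 5, 2024 through October 15, 2024; October 7, 2024 falls inside that range.
Step 4: the window is 20–104 days after August 15, 2024 (when the loss occurs), so September 4, 2024 through November 27, 2024; done November 24, 2024 — within the window.
Step 5: 50 days after December 17, 2024 (end of the 23-day objection period, which began when the examination under oath is completed on November 24, 2024) is February 5, 2025; completed February 3, 2025, before the deadline.
Step 6: 81 days after March 10, 2025 (end of the 35-day review period, which began when the appraisal demand is filed on February 3, 2025) is May 30, 2025; March 21, 2025 is within that limit.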